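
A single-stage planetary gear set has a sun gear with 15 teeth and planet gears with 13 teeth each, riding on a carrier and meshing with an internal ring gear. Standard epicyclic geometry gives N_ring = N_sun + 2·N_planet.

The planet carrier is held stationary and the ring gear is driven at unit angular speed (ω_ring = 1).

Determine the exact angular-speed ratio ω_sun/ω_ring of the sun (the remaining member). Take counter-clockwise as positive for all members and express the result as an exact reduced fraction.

N_ring = 15 + 2·13 = 41
15(ω_s−ω_c) = −41(ω_r−ω_c),  ω_c=0, ω_r=1
ω_s = 0 − (41/15)(1−0) = -41/15
ω_s/ω_r = -41/15

-41/15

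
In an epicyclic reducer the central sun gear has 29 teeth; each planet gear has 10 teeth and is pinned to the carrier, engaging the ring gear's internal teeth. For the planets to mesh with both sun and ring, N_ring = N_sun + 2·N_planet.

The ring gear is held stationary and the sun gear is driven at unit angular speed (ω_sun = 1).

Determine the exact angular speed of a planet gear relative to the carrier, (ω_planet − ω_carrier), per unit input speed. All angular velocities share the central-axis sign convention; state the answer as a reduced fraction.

-1421/780

N_ring = 29 + 2·10 = 49
29(ω_s−ω_c) = −49(ω_r−ω_c),  ω_r=0, ω_s=1
29(1−ω_c) = −49(0−ω_c)  ⇒  78ω_c = 29  ⇒  ω_c = 29/78
sun–planet: 29·(1−29/78) = −10·(ω_p−ω_c)  ⇒  ω_p−ω_c = −(29/10)·(49/78) = -1421/780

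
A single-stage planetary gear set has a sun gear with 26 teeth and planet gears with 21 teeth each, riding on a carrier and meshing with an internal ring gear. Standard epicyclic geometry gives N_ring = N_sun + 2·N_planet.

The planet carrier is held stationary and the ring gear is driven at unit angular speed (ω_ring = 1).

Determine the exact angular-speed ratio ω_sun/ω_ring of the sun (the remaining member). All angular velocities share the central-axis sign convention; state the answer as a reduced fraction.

N_ring = 26 + 2·21 = 68
26(ω_s−ω_c) = −68(ω_r−ω_c),  ω_c=0, ω_r=1
ω_s = 0 − (68/26)(1−0) = -34/13
ω_s/ω_r = -34/13

-34/13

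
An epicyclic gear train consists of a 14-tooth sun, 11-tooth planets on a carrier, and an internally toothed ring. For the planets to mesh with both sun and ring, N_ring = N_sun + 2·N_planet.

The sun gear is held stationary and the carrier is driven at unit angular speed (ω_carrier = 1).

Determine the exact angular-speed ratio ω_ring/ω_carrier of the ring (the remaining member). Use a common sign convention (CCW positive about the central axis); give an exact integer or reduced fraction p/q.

N_ring = 14 + 2·11 = 36
14(ω_s−ω_c) = −36(ω_r−ω_c),  ω_s=0, ω_c=1
ω_r = 1 − (14/36)(0−1) = 25/18
ω_r/ω_c = 25/18

25/18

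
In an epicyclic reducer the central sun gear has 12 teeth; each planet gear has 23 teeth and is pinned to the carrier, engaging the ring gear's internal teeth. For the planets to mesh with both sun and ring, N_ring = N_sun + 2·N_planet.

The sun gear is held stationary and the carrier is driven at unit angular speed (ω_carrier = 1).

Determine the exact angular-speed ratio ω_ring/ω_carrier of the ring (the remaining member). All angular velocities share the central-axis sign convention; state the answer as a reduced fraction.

35/29

N_ring = 12 + 2·23 = 58
12(ω_s−ω_c) = −58(ω_r−ω_c),  ω_s=0, ω_c=1
ω_r = 1 − (12/58)(0−1) = 35/29
ω_r/ω_c = 35/29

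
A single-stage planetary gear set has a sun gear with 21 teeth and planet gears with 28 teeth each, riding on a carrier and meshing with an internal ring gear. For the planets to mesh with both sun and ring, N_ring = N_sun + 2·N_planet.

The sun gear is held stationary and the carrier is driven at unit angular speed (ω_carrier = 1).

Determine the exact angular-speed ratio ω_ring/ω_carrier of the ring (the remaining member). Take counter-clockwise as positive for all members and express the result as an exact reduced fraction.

14/11

N_ring = 21 + 2·28 = 77
21(ω_s−ω_c) = −77(ω_r−ω_c),  ω_s=0, ω_c=1
ω_r = 1 − (21/77)(0−1) = 14/11
ω_r/ω_c = 14/11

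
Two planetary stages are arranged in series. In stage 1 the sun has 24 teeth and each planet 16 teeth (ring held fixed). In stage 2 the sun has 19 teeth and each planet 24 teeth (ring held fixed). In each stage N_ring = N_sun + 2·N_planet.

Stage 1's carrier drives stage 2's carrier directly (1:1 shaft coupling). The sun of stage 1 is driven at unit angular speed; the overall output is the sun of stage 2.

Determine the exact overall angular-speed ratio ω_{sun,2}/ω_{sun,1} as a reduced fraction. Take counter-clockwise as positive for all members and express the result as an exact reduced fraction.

129/95

Stage 1: N_ring = 24 + 2·16 = 56
Stage 1: 24(ω_s−ω_c) = −56(ω_r−ω_c),  ω_r=0, ω_s=1
Stage 1: 24(1−ω_c) = −56(0−ω_c)  ⇒  80ω_c = 24  ⇒  ω_c = 3/10
  ⇒ ω_c¹/ω_s¹ = 3/10
Stage 2: N_ring = 19 + 2·24 = 67
Stage 2: 19(ω_s−ω_c) = −67(ω_r−ω_c),  ω_r=0, ω_c=1
Stage 2: ω_s = 1 − (67/19)(0−1) = 86/19
  ⇒ ω_s²/ω_c² = 86/19
Coupling ω_c² = ω_c¹ ⇒ overall = 3/10 × 86/19 = 129/95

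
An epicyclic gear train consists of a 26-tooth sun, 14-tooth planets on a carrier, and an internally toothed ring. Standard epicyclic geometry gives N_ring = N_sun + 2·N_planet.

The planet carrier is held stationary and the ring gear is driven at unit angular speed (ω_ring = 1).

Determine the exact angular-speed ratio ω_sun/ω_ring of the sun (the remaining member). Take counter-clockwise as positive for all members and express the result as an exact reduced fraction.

-27/13

N_ring = 26 + 2·14 = 54
26(ω_s−ω_c) = −54(ω_r−ω_c),  ω_c=0, ω_r=1
ω_s = 0 − (54/26)(1−0) = -27/13
ω_s/ω_r = -27/13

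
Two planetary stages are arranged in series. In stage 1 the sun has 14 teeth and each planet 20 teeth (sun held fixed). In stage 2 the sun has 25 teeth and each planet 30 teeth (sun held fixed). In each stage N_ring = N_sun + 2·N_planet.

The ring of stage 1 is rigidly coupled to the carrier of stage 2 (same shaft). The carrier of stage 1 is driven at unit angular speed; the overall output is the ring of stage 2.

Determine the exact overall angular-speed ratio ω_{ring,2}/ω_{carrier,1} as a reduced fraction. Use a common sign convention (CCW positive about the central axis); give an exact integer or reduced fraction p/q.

Stage 1: N_ring = 14 + 2·20 = 54
Stage 1: 14(ω_s−ω_c) = −54(ω_r−ω_c),  ω_s=0, ω_c=1
Stage 1: ω_r = 1 − (14/54)(0−1) = 34/27
  ⇒ ω_r¹/ω_c¹ = 34/27
Stage 2: N_ring = 25 + 2·30 = 85
Stage 2: 25(ω_s−ω_c) = −85(ω_r−ω_c),  ω_s=0, ω_c=1
Stage 2: ω_r = 1 − (25/85)(0−1) = 22/17
  ⇒ ω_r²/ω_c² = 22/17
Coupling ω_c² = ω_r¹ ⇒ overall = 34/27 × 22/17 = 44/27

44/27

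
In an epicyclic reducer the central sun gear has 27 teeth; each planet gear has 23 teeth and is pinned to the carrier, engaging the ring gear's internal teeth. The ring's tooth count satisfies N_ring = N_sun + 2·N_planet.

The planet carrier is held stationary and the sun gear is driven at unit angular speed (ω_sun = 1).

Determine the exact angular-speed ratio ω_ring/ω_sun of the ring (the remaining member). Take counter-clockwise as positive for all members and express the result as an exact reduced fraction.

N_ring = 27 + 2·23 = 73
27(ω_s−ω_c) = −73(ω_r−ω_c),  ω_c=0, ω_s=1
ω_r = 0 − (27/73)(1−0) = -27/73
ω_r/ω_s = -27/73

-27/73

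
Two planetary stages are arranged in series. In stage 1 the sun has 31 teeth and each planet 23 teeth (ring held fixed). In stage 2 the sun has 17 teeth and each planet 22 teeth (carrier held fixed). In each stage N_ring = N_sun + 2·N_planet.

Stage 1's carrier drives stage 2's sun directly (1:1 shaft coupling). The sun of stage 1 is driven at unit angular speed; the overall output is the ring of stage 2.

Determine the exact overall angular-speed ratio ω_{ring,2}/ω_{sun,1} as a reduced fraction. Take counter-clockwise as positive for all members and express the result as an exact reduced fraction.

-527/6588

Stage 1: N_ring = 31 + 2·23 = 77
Stage 1: 31(ω_s−ω_c) = −77(ω_r−ω_c),  ω_r=0, ω_s=1
Stage 1: 31(1−ω_c) = −77(0−ω_c)  ⇒  108ω_c = 31  ⇒  ω_c = 31/108
  ⇒ ω_c¹/ω_s¹ = 31/108
Stage 2: N_ring = 17 + 2·22 = 61
Stage 2: 17(ω_s−ω_c) = −61(ω_r−ω_c),  ω_c=0, ω_s=1
Stage 2: ω_r = 0 − (17/61)(1−0) = -17/61
  ⇒ ω_r²/ω_s² = -17/61
Coupling ω_s² = ω_c¹ ⇒ overall = 31/108 × -17/61 = -527/6588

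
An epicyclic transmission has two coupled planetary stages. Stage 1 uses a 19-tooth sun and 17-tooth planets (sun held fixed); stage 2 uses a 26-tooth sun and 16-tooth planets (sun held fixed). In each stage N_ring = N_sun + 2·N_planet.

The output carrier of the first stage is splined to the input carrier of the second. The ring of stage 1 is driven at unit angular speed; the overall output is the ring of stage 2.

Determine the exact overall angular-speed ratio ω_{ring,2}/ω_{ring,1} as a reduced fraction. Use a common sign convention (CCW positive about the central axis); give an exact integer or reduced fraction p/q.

Stage 1: N_ring = 19 + 2·17 = 53
Stage 1: 19(ω_s−ω_c) = −53(ω_r−ω_c),  ω_s=0, ω_r=1
Stage 1: 19(0−ω_c) = −53(1−ω_c)  ⇒  72ω_c = 53  ⇒  ω_c = 53/72
  ⇒ ω_c¹/ω_r¹ = 53/72
Stage 2: N_ring = 26 + 2·16 = 58
Stage 2: 26(ω_s−ω_c) = −58(ω_r−ω_c),  ω_s=0, ω_c=1
Stage 2: ω_r = 1 − (26/58)(0−1) = 42/29
  ⇒ ω_r²/ω_c² = 42/29
Coupling ω_c² = ω_c¹ ⇒ overall = 53/72 × 42/29 = 371/348

371/348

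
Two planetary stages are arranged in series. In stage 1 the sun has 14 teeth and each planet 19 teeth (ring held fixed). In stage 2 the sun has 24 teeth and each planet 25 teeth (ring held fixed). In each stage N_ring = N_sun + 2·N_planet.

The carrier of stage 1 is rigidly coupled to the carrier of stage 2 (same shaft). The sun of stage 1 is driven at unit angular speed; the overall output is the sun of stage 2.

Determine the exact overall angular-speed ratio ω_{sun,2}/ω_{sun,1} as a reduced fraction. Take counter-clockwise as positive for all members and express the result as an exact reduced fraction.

Stage 1: N_ring = 14 + 2·19 = 52
Stage 1: 14(ω_s−ω_c) = −52(ω_r−ω_c),  ω_r=0, ω_s=1
Stage 1: 14(1−ω_c) = −52(0−ω_c)  ⇒  66ω_c = 14  ⇒  ω_c = 7/33
  ⇒ ω_c¹/ω_s¹ = 7/33
Stage 2: N_ring = 24 + 2·25 = 74
Stage 2: 24(ω_s−ω_c) = −74(ω_r−ω_c),  ω_r=0, ω_c=1
Stage 2: ω_s = 1 − (74/24)(0−1) = 49/12
  ⇒ ω_s²/ω_c² = 49/12
Coupling ω_c² = ω_c¹ ⇒ overall = 7/33 × 49/12 = 343/396

343/396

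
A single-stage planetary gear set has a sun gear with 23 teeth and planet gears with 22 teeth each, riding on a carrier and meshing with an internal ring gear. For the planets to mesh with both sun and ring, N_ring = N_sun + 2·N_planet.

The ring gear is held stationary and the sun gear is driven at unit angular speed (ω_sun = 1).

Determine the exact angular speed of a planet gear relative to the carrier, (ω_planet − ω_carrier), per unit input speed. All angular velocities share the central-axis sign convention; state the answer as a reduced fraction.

-1541/1980

N_ring = 23 + 2·22 = 67
23(ω_s−ω_c) = −67(ω_r−ω_c),  ω_r=0, ω_s=1
23(1−ω_c) = −67(0−ω_c)  ⇒  90ω_c = 23  ⇒  ω_c = 23/90
sun–planet: 23·(1−23/90) = −22·(ω_p−ω_c)  ⇒  ω_p−ω_c = −(23/22)·(67/90) = -1541/1980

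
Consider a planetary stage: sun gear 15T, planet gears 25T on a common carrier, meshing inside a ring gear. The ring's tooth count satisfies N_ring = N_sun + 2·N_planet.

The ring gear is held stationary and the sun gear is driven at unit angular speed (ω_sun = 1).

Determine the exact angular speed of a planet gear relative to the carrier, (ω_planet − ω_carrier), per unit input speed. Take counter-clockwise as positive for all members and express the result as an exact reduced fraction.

N_ring = 15 + 2·25 = 65
15(ω_s−ω_c) = −65(ω_r−ω_c),  ω_r=0, ω_s=1
15(1−ω_c) = −65(0−ω_c)  ⇒  80ω_c = 15  ⇒  ω_c = 3/16
sun–planet: 15·(1−3/16) = −25·(ω_p−ω_c)  ⇒  ω_p−ω_c = −(15/25)·(13/16) = -39/80

-39/80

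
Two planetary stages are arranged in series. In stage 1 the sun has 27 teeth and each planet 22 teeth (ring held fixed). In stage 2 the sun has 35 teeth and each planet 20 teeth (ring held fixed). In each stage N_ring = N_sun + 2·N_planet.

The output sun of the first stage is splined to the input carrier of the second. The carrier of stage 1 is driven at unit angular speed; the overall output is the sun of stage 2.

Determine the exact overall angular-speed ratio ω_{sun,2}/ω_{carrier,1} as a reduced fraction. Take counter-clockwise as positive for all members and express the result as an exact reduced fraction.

308/27

Stage 1: N_ring = 27 + 2·22 = 71
Stage 1: 27(ω_s−ω_c) = −71(ω_r−ω_c),  ω_r=0, ω_c=1
Stage 1: ω_s = 1 − (71/27)(0−1) = 98/27
  ⇒ ω_s¹/ω_c¹ = 98/27
Stage 2: N_ring = 35 + 2·20 = 75
Stage 2: 35(ω_s−ω_c) = −75(ω_r−ω_c),  ω_r=0, ω_c=1
Stage 2: ω_s = 1 − (75/35)(0−1) = 22/7
  ⇒ ω_s²/ω_c² = 22/7
Coupling ω_c² = ω_s¹ ⇒ overall = 98/27 × 22/7 = 308/27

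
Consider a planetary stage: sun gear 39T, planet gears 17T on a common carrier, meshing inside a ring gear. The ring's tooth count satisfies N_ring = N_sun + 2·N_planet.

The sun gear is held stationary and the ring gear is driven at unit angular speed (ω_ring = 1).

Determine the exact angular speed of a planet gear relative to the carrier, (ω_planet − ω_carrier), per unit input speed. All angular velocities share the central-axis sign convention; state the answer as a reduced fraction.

2847/1904

N_ring = 39 + 2·17 = 73
39(ω_s−ω_c) = −73(ω_r−ω_c),  ω_s=0, ω_r=1
39(0−ω_c) = −73(1−ω_c)  ⇒  112ω_c = 73  ⇒  ω_c = 73/112
sun–planet: 39·(0−73/112) = −17·(ω_p−ω_c)  ⇒  ω_p−ω_c = −(39/17)·(-73/112) = 2847/1904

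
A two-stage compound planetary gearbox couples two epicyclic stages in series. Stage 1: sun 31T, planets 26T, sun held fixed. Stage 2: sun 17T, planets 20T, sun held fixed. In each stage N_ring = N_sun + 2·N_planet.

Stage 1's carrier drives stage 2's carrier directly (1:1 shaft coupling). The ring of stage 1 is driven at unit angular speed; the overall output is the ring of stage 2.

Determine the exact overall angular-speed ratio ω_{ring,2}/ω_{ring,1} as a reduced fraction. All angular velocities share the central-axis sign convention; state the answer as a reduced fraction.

Stage 1: N_ring = 31 + 2·26 = 83
Stage 1: 31(ω_s−ω_c) = −83(ω_r−ω_c),  ω_s=0, ω_r=1
Stage 1: 31(0−ω_c) = −83(1−ω_c)  ⇒  114ω_c = 83  ⇒  ω_c = 83/114
  ⇒ ω_c¹/ω_r¹ = 83/114
Stage 2: N_ring = 17 + 2·20 = 57
Stage 2: 17(ω_s−ω_c) = −57(ω_r−ω_c),  ω_s=0, ω_c=1
Stage 2: ω_r = 1 − (17/57)(0−1) = 74/57
  ⇒ ω_r²/ω_c² = 74/57
Coupling ω_c² = ω_c¹ ⇒ overall = 83/114 × 74/57 = 3071/3249

3071/3249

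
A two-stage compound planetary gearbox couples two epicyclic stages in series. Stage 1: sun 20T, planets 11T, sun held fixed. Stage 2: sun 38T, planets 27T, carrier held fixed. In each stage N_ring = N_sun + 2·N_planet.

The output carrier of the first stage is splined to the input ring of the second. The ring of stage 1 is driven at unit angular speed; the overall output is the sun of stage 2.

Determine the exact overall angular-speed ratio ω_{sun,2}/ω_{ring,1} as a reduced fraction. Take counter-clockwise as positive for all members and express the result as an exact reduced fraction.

Stage 1: N_ring = 20 + 2·11 = 42
Stage 1: 20(ω_s−ω_c) = −42(ω_r−ω_c),  ω_s=0, ω_r=1
Stage 1: 20(0−ω_c) = −42(1−ω_c)  ⇒  62ω_c = 42  ⇒  ω_c = 21/31
  ⇒ ω_c¹/ω_r¹ = 21/31
Stage 2: N_ring = 38 + 2·27 = 92
Stage 2: 38(ω_s−ω_c) = −92(ω_r−ω_c),  ω_c=0, ω_r=1
Stage 2: ω_s = 0 − (92/38)(1−0) = -46/19
  ⇒ ω_s²/ω_r² = -46/19
Coupling ω_r² = ω_c¹ ⇒ overall = 21/31 × -46/19 = -966/589

-966/589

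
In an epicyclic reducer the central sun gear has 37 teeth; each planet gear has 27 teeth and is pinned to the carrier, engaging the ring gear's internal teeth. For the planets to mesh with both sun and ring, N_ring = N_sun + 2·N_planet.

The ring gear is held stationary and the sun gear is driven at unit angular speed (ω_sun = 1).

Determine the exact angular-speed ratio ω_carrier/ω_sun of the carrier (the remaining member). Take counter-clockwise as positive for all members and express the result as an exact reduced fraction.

N_ring = 37 + 2·27 = 91
37(ω_s−ω_c) = −91(ω_r−ω_c),  ω_r=0, ω_s=1
37(1−ω_c) = −91(0−ω_c)  ⇒  128ω_c = 37  ⇒  ω_c = 37/128
ω_c/ω_s = 37/128

37/128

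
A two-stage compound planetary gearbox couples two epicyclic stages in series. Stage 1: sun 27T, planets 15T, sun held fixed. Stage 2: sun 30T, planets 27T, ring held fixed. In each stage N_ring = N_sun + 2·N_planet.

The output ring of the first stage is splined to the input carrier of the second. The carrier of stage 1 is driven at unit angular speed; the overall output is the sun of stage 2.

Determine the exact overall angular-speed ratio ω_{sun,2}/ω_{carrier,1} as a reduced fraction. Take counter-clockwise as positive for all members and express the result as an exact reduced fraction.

28/5

Stage 1: N_ring = 27 + 2·15 = 57
Stage 1: 27(ω_s−ω_c) = −57(ω_r−ω_c),  ω_s=0, ω_c=1
Stage 1: ω_r = 1 − (27/57)(0−1) = 28/19
  ⇒ ω_r¹/ω_c¹ = 28/19
Stage 2: N_ring = 30 + 2·27 = 84
Stage 2: 30(ω_s−ω_c) = −84(ω_r−ω_c),  ω_r=0, ω_c=1
Stage 2: ω_s = 1 − (84/30)(0−1) = 19/5
  ⇒ ω_s²/ω_c² = 19/5
Coupling ω_c² = ω_r¹ ⇒ overall = 28/19 × 19/5 = 28/5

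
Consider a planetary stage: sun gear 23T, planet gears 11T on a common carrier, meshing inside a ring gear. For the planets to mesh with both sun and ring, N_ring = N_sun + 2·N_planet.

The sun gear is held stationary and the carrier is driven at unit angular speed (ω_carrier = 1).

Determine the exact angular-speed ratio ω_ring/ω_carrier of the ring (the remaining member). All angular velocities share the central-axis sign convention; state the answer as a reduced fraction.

68/45

N_ring = 23 + 2·11 = 45
23(ω_s−ω_c) = −45(ω_r−ω_c),  ω_s=0, ω_c=1
ω_r = 1 − (23/45)(0−1) = 68/45
ω_r/ω_c = 68/45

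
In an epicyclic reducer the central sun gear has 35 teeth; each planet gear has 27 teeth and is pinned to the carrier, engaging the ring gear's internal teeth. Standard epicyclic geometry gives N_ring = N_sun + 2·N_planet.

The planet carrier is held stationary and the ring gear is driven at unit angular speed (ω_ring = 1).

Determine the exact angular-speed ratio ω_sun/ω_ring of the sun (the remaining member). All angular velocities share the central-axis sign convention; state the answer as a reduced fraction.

-89/35

N_ring = 35 + 2·27 = 89
35(ω_s−ω_c) = −89(ω_r−ω_c),  ω_c=0, ω_r=1
ω_s = 0 − (89/35)(1−0) = -89/35
ω_s/ω_r = -89/35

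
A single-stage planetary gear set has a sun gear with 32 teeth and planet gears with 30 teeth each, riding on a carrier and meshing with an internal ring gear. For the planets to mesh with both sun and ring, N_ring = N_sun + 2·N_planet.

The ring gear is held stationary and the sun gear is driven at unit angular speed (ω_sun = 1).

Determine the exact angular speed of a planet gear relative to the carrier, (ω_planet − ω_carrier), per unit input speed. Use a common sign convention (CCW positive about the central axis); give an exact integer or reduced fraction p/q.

-368/465

N_ring = 32 + 2·30 = 92
32(ω_s−ω_c) = −92(ω_r−ω_c),  ω_r=0, ω_s=1
32(1−ω_c) = −92(0−ω_c)  ⇒  124ω_c = 32  ⇒  ω_c = 8/31
sun–planet: 32·(1−8/31) = −30·(ω_p−ω_c)  ⇒  ω_p−ω_c = −(32/30)·(23/31) = -368/465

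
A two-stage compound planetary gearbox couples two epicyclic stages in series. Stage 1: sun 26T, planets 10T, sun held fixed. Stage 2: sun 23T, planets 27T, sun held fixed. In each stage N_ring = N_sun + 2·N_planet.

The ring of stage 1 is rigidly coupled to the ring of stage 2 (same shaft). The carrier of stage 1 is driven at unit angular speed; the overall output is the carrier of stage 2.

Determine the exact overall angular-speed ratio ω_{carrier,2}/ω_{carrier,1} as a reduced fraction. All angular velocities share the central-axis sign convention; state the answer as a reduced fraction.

693/575

Stage 1: N_ring = 26 + 2·10 = 46
Stage 1: 26(ω_s−ω_c) = −46(ω_r−ω_c),  ω_s=0, ω_c=1
Stage 1: ω_r = 1 − (26/46)(0−1) = 36/23
  ⇒ ω_r¹/ω_c¹ = 36/23
Stage 2: N_ring = 23 + 2·27 = 77
Stage 2: 23(ω_s−ω_c) = −77(ω_r−ω_c),  ω_s=0, ω_r=1
Stage 2: 23(0−ω_c) = −77(1−ω_c)  ⇒  100ω_c = 77  ⇒  ω_c = 77/100
  ⇒ ω_c²/ω_r² = 77/100
Coupling ω_r² = ω_r¹ ⇒ overall = 36/23 × 77/100 = 693/575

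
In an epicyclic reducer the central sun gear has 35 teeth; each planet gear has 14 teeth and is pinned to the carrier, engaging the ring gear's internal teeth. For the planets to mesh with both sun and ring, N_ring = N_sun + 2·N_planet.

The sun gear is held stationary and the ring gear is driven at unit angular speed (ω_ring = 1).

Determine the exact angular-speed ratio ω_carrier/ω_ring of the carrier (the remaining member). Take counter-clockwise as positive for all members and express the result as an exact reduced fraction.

N_ring = 35 + 2·14 = 63
35(ω_s−ω_c) = −63(ω_r−ω_c),  ω_s=0, ω_r=1
35(0−ω_c) = −63(1−ω_c)  ⇒  98ω_c = 63  ⇒  ω_c = 9/14
ω_c/ω_r = 9/14

9/14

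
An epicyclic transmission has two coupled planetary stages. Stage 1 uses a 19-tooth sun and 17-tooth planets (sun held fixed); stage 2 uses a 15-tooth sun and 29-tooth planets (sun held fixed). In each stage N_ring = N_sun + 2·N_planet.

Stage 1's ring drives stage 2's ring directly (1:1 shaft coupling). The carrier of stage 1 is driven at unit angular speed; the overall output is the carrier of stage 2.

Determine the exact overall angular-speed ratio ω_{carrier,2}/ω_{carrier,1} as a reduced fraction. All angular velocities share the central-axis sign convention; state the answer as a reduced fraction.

Stage 1: N_ring = 19 + 2·17 = 53
Stage 1: 19(ω_s−ω_c) = −53(ω_r−ω_c),  ω_s=0, ω_c=1
Stage 1: ω_r = 1 − (19/53)(0−1) = 72/53
  ⇒ ω_r¹/ω_c¹ = 72/53
Stage 2: N_ring = 15 + 2·29 = 73
Stage 2: 15(ω_s−ω_c) = −73(ω_r−ω_c),  ω_s=0, ω_r=1
Stage 2: 15(0−ω_c) = −73(1−ω_c)  ⇒  88ω_c = 73  ⇒  ω_c = 73/88
  ⇒ ω_c²/ω_r² = 73/88
Coupling ω_r² = ω_r¹ ⇒ overall = 72/53 × 73/88 = 657/583

657/583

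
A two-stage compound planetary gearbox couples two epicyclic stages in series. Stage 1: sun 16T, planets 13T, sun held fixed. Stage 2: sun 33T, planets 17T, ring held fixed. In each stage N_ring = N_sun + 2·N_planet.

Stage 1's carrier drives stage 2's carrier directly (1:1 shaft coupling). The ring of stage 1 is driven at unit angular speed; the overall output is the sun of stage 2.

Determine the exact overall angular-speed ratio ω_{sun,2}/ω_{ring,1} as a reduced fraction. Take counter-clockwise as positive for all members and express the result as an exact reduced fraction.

700/319

Stage 1: N_ring = 16 + 2·13 = 42
Stage 1: 16(ω_s−ω_c) = −42(ω_r−ω_c),  ω_s=0, ω_r=1
Stage 1: 16(0−ω_c) = −42(1−ω_c)  ⇒  58ω_c = 42  ⇒  ω_c = 21/29
  ⇒ ω_c¹/ω_r¹ = 21/29
Stage 2: N_ring = 33 + 2·17 = 67
Stage 2: 33(ω_s−ω_c) = −67(ω_r−ω_c),  ω_r=0, ω_c=1
Stage 2: ω_s = 1 − (67/33)(0−1) = 100/33
  ⇒ ω_s²/ω_c² = 100/33
Coupling ω_c² = ω_c¹ ⇒ overall = 21/29 × 100/33 = 700/319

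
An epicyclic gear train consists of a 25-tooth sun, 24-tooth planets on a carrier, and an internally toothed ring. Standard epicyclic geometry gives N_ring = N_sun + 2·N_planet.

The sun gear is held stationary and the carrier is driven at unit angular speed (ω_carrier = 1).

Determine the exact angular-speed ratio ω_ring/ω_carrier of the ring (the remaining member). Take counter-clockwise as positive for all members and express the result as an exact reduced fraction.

N_ring = 25 + 2·24 = 73
25(ω_s−ω_c) = −73(ω_r−ω_c),  ω_s=0, ω_c=1
ω_r = 1 − (25/73)(0−1) = 98/73
ω_r/ω_c = 98/73

98/73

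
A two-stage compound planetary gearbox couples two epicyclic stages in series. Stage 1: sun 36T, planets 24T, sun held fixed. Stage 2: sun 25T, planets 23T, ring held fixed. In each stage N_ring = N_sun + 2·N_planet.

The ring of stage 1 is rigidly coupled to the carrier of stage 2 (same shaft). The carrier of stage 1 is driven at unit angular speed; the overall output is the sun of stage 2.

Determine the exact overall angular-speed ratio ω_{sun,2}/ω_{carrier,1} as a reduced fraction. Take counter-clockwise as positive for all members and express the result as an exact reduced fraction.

Stage 1: N_ring = 36 + 2·24 = 84
Stage 1: 36(ω_s−ω_c) = −84(ω_r−ω_c),  ω_s=0, ω_c=1
Stage 1: ω_r = 1 − (36/84)(0−1) = 10/7
  ⇒ ω_r¹/ω_c¹ = 10/7
Stage 2: N_ring = 25 + 2·23 = 71
Stage 2: 25(ω_s−ω_c) = −71(ω_r−ω_c),  ω_r=0, ω_c=1
Stage 2: ω_s = 1 − (71/25)(0−1) = 96/25
  ⇒ ω_s²/ω_c² = 96/25
Coupling ω_c² = ω_r¹ ⇒ overall = 10/7 × 96/25 = 192/35

192/35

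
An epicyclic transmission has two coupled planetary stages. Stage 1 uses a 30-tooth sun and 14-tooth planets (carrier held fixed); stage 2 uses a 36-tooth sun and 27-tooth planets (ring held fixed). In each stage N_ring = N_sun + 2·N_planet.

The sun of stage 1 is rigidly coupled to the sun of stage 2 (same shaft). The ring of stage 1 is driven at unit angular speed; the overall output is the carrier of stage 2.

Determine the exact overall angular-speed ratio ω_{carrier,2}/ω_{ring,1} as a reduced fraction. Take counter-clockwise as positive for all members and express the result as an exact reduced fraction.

Stage 1: N_ring = 30 + 2·14 = 58
Stage 1: 30(ω_s−ω_c) = −58(ω_r−ω_c),  ω_c=0, ω_r=1
Stage 1: ω_s = 0 − (58/30)(1−0) = -29/15
  ⇒ ω_s¹/ω_r¹ = -29/15
Stage 2: N_ring = 36 + 2·27 = 90
Stage 2: 36(ω_s−ω_c) = −90(ω_r−ω_c),  ω_r=0, ω_s=1
Stage 2: 36(1−ω_c) = −90(0−ω_c)  ⇒  126ω_c = 36  ⇒  ω_c = 2/7
  ⇒ ω_c²/ω_s² = 2/7
Coupling ω_s² = ω_s¹ ⇒ overall = -29/15 × 2/7 = -58/105

-58/105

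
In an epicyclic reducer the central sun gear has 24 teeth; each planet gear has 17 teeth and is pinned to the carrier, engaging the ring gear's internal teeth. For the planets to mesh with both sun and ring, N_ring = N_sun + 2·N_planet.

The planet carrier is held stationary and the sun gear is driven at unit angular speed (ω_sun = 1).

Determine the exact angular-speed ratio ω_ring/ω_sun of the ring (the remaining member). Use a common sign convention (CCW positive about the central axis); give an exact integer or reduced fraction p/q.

-12/29

N_ring = 24 + 2·17 = 58
24(ω_s−ω_c) = −58(ω_r−ω_c),  ω_c=0, ω_s=1
ω_r = 0 − (24/58)(1−0) = -12/29
ω_r/ω_s = -12/29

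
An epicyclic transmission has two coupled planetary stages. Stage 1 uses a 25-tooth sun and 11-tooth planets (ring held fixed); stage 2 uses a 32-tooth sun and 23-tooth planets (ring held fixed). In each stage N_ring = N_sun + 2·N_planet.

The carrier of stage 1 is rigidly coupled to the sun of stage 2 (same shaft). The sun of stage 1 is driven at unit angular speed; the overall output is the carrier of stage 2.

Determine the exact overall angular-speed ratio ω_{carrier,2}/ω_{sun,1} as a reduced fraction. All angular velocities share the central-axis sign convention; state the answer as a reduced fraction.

Stage 1: N_ring = 25 + 2·11 = 47
Stage 1: 25(ω_s−ω_c) = −47(ω_r−ω_c),  ω_r=0, ω_s=1
Stage 1: 25(1−ω_c) = −47(0−ω_c)  ⇒  72ω_c = 25  ⇒  ω_c = 25/72
  ⇒ ω_c¹/ω_s¹ = 25/72
Stage 2: N_ring = 32 + 2·23 = 78
Stage 2: 32(ω_s−ω_c) = −78(ω_r−ω_c),  ω_r=0, ω_s=1
Stage 2: 32(1−ω_c) = −78(0−ω_c)  ⇒  110ω_c = 32  ⇒  ω_c = 16/55
  ⇒ ω_c²/ω_s² = 16/55
Coupling ω_s² = ω_c¹ ⇒ overall = 25/72 × 16/55 = 10/99

10/99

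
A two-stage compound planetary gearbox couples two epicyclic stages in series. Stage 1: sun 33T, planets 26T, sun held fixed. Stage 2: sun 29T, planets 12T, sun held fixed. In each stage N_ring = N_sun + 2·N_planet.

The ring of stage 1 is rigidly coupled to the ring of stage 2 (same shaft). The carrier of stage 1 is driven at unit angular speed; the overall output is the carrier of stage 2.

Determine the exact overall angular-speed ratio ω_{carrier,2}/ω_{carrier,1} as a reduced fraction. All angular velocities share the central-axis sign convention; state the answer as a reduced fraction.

Stage 1: N_ring = 33 + 2·26 = 85
Stage 1: 33(ω_s−ω_c) = −85(ω_r−ω_c),  ω_s=0, ω_c=1
Stage 1: ω_r = 1 − (33/85)(0−1) = 118/85
  ⇒ ω_r¹/ω_c¹ = 118/85
Stage 2: N_ring = 29 + 2·12 = 53
Stage 2: 29(ω_s−ω_c) = −53(ω_r−ω_c),  ω_s=0, ω_r=1
Stage 2: 29(0−ω_c) = −53(1−ω_c)  ⇒  82ω_c = 53  ⇒  ω_c = 53/82
  ⇒ ω_c²/ω_r² = 53/82
Coupling ω_r² = ω_r¹ ⇒ overall = 118/85 × 53/82 = 3127/3485

3127/3485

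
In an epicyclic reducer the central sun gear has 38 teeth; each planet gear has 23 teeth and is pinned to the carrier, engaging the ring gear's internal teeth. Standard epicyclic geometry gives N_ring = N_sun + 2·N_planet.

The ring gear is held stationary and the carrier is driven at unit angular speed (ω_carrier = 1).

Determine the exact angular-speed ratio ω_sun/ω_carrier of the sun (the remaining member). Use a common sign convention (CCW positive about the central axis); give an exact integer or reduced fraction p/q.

61/19

N_ring = 38 + 2·23 = 84
38(ω_s−ω_c) = −84(ω_r−ω_c),  ω_r=0, ω_c=1
ω_s = 1 − (84/38)(0−1) = 61/19
ω_s/ω_c = 61/19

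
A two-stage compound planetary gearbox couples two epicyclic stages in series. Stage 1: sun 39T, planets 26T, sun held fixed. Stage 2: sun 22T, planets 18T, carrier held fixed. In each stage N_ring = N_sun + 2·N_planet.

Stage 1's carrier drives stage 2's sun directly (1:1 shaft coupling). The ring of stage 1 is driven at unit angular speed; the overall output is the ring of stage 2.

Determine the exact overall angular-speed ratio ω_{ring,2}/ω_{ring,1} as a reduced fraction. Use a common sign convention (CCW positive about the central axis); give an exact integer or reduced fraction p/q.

Stage 1: N_ring = 39 + 2·26 = 91
Stage 1: 39(ω_s−ω_c) = −91(ω_r−ω_c),  ω_s=0, ω_r=1
Stage 1: 39(0−ω_c) = −91(1−ω_c)  ⇒  130ω_c = 91  ⇒  ω_c = 7/10
  ⇒ ω_c¹/ω_r¹ = 7/10
Stage 2: N_ring = 22 + 2·18 = 58
Stage 2: 22(ω_s−ω_c) = −58(ω_r−ω_c),  ω_c=0, ω_s=1
Stage 2: ω_r = 0 − (22/58)(1−0) = -11/29
  ⇒ ω_r²/ω_s² = -11/29
Coupling ω_s² = ω_c¹ ⇒ overall = 7/10 × -11/29 = -77/290

-77/290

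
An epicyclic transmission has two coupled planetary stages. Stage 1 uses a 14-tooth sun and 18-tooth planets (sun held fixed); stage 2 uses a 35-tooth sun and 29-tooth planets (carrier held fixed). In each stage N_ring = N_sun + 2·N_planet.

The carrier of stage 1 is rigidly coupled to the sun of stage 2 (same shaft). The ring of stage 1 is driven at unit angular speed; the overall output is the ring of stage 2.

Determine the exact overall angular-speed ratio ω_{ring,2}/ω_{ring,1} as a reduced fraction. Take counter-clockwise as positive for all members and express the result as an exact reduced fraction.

-875/2976

Stage 1: N_ring = 14 + 2·18 = 50
Stage 1: 14(ω_s−ω_c) = −50(ω_r−ω_c),  ω_s=0, ω_r=1
Stage 1: 14(0−ω_c) = −50(1−ω_c)  ⇒  64ω_c = 50  ⇒  ω_c = 25/32
  ⇒ ω_c¹/ω_r¹ = 25/32
Stage 2: N_ring = 35 + 2·29 = 93
Stage 2: 35(ω_s−ω_c) = −93(ω_r−ω_c),  ω_c=0, ω_s=1
Stage 2: ω_r = 0 − (35/93)(1−0) = -35/93
  ⇒ ω_r²/ω_s² = -35/93
Coupling ω_s² = ω_c¹ ⇒ overall = 25/32 × -35/93 = -875/2976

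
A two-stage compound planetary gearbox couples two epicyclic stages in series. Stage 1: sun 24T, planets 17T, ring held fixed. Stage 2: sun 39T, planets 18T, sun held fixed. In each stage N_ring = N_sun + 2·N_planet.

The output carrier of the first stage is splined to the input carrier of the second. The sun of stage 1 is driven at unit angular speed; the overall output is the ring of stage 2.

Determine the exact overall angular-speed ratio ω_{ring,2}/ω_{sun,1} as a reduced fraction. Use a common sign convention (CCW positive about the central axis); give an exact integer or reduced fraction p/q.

Stage 1: N_ring = 24 + 2·17 = 58
Stage 1: 24(ω_s−ω_c) = −58(ω_r−ω_c),  ω_r=0, ω_s=1
Stage 1: 24(1−ω_c) = −58(0−ω_c)  ⇒  82ω_c = 24  ⇒  ω_c = 12/41
  ⇒ ω_c¹/ω_s¹ = 12/41
Stage 2: N_ring = 39 + 2·18 = 75
Stage 2: 39(ω_s−ω_c) = −75(ω_r−ω_c),  ω_s=0, ω_c=1
Stage 2: ω_r = 1 − (39/75)(0−1) = 38/25
  ⇒ ω_r²/ω_c² = 38/25
Coupling ω_c² = ω_c¹ ⇒ overall = 12/41 × 38/25 = 456/1025

456/1025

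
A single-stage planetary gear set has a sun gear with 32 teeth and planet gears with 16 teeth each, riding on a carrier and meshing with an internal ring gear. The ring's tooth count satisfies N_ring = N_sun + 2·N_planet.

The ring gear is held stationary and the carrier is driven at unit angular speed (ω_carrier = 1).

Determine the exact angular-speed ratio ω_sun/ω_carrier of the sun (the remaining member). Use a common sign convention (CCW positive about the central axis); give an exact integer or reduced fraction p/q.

N_ring = 32 + 2·16 = 64
32(ω_s−ω_c) = −64(ω_r−ω_c),  ω_r=0, ω_c=1
ω_s = 1 − (64/32)(0−1) = 3
ω_s/ω_c = 3

3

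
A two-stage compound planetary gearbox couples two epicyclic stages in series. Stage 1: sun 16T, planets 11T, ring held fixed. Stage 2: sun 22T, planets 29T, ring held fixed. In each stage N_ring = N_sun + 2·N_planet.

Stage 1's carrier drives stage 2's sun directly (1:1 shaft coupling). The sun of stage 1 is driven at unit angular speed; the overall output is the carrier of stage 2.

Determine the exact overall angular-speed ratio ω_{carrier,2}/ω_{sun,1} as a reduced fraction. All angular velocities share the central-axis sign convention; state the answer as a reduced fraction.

88/1377

Stage 1: N_ring = 16 + 2·11 = 38
Stage 1: 16(ω_s−ω_c) = −38(ω_r−ω_c),  ω_r=0, ω_s=1
Stage 1: 16(1−ω_c) = −38(0−ω_c)  ⇒  54ω_c = 16  ⇒  ω_c = 8/27
  ⇒ ω_c¹/ω_s¹ = 8/27
Stage 2: N_ring = 22 + 2·29 = 80
Stage 2: 22(ω_s−ω_c) = −80(ω_r−ω_c),  ω_r=0, ω_s=1
Stage 2: 22(1−ω_c) = −80(0−ω_c)  ⇒  102ω_c = 22  ⇒  ω_c = 11/51
  ⇒ ω_c²/ω_s² = 11/51
Coupling ω_s² = ω_c¹ ⇒ overall = 8/27 × 11/51 = 88/1377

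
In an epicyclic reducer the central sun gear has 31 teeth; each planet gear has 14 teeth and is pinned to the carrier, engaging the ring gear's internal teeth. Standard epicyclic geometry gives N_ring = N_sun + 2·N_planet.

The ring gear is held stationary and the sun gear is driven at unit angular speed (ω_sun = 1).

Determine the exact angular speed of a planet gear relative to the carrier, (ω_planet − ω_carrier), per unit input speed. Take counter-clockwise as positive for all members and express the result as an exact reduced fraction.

-1829/1260

N_ring = 31 + 2·14 = 59
31(ω_s−ω_c) = −59(ω_r−ω_c),  ω_r=0, ω_s=1
31(1−ω_c) = −59(0−ω_c)  ⇒  90ω_c = 31  ⇒  ω_c = 31/90
sun–planet: 31·(1−31/90) = −14·(ω_p−ω_c)  ⇒  ω_p−ω_c = −(31/14)·(59/90) = -1829/1260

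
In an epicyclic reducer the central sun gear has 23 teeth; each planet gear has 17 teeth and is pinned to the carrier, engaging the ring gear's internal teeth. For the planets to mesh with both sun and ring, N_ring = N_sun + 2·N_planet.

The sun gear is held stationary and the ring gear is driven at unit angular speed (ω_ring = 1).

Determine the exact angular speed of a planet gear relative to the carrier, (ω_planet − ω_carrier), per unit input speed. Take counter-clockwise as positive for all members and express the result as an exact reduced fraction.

1311/1360

N_ring = 23 + 2·17 = 57
23(ω_s−ω_c) = −57(ω_r−ω_c),  ω_s=0, ω_r=1
23(0−ω_c) = −57(1−ω_c)  ⇒  80ω_c = 57  ⇒  ω_c = 57/80
sun–planet: 23·(0−57/80) = −17·(ω_p−ω_c)  ⇒  ω_p−ω_c = −(23/17)·(-57/80) = 1311/1360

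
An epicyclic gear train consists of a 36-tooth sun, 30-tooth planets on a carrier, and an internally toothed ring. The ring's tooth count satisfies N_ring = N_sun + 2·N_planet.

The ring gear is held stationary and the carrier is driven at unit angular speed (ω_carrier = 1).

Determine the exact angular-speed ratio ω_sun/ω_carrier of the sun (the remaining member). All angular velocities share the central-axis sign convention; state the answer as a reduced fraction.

N_ring = 36 + 2·30 = 96
36(ω_s−ω_c) = −96(ω_r−ω_c),  ω_r=0, ω_c=1
ω_s = 1 − (96/36)(0−1) = 11/3
ω_s/ω_c = 11/3

11/3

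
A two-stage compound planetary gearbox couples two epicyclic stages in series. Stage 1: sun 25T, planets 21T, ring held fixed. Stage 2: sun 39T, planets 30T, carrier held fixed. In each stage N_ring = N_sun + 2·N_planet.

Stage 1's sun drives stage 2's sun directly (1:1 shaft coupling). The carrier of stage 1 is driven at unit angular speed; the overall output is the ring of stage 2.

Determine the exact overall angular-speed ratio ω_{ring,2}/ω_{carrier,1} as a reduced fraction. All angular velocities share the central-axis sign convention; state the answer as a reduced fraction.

Stage 1: N_ring = 25 + 2·21 = 67
Stage 1: 25(ω_s−ω_c) = −67(ω_r−ω_c),  ω_r=0, ω_c=1
Stage 1: ω_s = 1 − (67/25)(0−1) = 92/25
  ⇒ ω_s¹/ω_c¹ = 92/25
Stage 2: N_ring = 39 + 2·30 = 99
Stage 2: 39(ω_s−ω_c) = −99(ω_r−ω_c),  ω_c=0, ω_s=1
Stage 2: ω_r = 0 − (39/99)(1−0) = -13/33
  ⇒ ω_r²/ω_s² = -13/33
Coupling ω_s² = ω_s¹ ⇒ overall = 92/25 × -13/33 = -1196/825

-1196/825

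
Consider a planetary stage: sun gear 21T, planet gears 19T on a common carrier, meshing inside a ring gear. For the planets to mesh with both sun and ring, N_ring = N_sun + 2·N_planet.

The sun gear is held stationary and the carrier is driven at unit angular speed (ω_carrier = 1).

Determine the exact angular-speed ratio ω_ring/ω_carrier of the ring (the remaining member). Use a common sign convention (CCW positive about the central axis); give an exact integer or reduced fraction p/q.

80/59

N_ring = 21 + 2·19 = 59
21(ω_s−ω_c) = −59(ω_r−ω_c),  ω_s=0, ω_c=1
ω_r = 1 − (21/59)(0−1) = 80/59
ω_r/ω_c = 80/59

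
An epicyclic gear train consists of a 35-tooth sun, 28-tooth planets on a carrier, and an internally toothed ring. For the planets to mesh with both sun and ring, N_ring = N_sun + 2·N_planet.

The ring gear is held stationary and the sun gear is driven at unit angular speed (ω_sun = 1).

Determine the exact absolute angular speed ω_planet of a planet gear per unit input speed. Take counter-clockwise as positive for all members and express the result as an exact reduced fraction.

-5/8

N_ring = 35 + 2·28 = 91
35(ω_s−ω_c) = −91(ω_r−ω_c),  ω_r=0, ω_s=1
35(1−ω_c) = −91(0−ω_c)  ⇒  126ω_c = 35  ⇒  ω_c = 5/18
sun–planet: 35·(1−5/18) = −28·(ω_p−ω_c)  ⇒  ω_p−ω_c = −(35/28)·(13/18) = -65/72
ω_p = 5/18 − 65/72 = -5/8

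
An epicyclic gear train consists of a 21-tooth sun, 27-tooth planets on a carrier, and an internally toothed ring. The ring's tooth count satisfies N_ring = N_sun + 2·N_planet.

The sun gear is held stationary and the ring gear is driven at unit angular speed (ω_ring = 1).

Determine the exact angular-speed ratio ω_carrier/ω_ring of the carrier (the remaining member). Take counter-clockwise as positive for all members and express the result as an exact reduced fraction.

N_ring = 21 + 2·27 = 75
21(ω_s−ω_c) = −75(ω_r−ω_c),  ω_s=0, ω_r=1
21(0−ω_c) = −75(1−ω_c)  ⇒  96ω_c = 75  ⇒  ω_c = 25/32
ω_c/ω_r = 25/32

25/32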